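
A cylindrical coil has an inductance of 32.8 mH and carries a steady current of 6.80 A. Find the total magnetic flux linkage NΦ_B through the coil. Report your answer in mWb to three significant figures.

NΦ_B ≈ 223 mWb

From L = NΦ_B/I, the flux linkage is NΦ_B = LI.
NΦ_B = (3.280×10^-2 H)(6.80 A) = 0.223 Wb.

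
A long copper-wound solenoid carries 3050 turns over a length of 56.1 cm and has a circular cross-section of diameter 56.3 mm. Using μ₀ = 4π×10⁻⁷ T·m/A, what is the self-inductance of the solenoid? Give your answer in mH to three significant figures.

A = π(d/2)² = π(2.815×10^-2 m)² = 2.489×10^-3 m².
For a long solenoid, L = μ₀N²A/ℓ.
L = (4π×10⁻⁷)(3050)²(2.489×10^-3)/(0.561 m) = 5.187×10^-2 H.

L ≈ 51.9 mH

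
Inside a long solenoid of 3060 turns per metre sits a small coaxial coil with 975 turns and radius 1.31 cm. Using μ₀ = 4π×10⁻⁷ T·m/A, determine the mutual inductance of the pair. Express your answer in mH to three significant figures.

The outer solenoid produces a uniform field B₁ = μ₀n₁I₁ across the inner coil,
so the flux linkage is N₂Φ = N₂B₁A₂ = μ₀n₁N₂A₂·I₁, giving M = μ₀n₁N₂A₂.
A₂ = πr² = π(1.310×10^-2 m)² = 5.391×10^-4 m².
M = (4π×10⁻⁷)(3060)(975)(5.391×10^-4) = 2.021×10^-3 H.

M ≈ 2.02 mH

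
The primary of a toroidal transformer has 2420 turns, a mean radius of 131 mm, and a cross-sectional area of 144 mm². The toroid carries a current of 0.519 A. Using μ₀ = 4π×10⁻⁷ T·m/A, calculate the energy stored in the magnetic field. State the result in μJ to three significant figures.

L = μ₀N²A/(2πR) = (4π×10⁻⁷)(2420)²(1.440×10^-4)/(2π×0.131) = 1.288×10^-3 H.
U = ½LI² = ½(1.288×10^-3)(0.519)² = 1.734×10^-4 J.

U ≈ 173 μJ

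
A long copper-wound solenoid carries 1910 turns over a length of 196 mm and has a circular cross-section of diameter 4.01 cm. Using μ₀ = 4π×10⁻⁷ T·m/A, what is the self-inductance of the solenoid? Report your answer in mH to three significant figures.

L ≈ 29.5 mH

A = π(d/2)² = π(2.005×10^-2 m)² = 1.263×10^-3 m².
For a long solenoid, L = μ₀N²A/ℓ.
L = (4π×10⁻⁷)(1910)²(1.263×10^-3)/(0.196 m) = 2.954×10^-2 H.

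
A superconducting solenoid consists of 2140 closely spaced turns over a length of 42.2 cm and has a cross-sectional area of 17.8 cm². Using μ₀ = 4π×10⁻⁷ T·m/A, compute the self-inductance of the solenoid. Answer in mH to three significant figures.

L ≈ 24.3 mH

A = 17.8 cm² = 1.780×10^-3 m².
For a long solenoid, L = μ₀N²A/ℓ.
L = (4π×10⁻⁷)(2140)²(1.780×10^-3)/(0.422 m) = 2.427×10^-2 H.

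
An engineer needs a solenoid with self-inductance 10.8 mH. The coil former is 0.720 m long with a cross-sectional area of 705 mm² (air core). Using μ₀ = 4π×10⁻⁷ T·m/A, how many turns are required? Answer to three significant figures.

A = 705 mm² = 7.050×10^-4 m².
From L = μ₀N²A/ℓ, N = √(Lℓ / (μ₀A)).
N = √[(1.080×10^-2)(0.72) / ((4π×10⁻⁷)×7.050×10^-4)] = √(8.777×10^6) ≈ 2962.6.

N ≈ 2960 turns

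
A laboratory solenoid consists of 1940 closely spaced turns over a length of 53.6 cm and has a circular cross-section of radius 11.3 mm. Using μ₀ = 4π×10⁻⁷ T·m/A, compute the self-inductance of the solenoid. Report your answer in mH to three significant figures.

L ≈ 3.54 mH

A = πr² = π(1.130×10^-2 m)² = 4.011×10^-4 m².
For a long solenoid, L = μ₀N²A/ℓ.
L = (4π×10⁻⁷)(1940)²(4.011×10^-4)/(0.536 m) = 3.540×10^-3 H.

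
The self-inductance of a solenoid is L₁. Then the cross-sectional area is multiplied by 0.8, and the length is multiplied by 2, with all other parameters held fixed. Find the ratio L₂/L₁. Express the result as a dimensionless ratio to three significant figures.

L₂/L₁ = 0.400

For a solenoid, L ∝ μᵣN²A/ℓ.
L₂/L₁ = (0.8) × (2)^-1 = 0.400.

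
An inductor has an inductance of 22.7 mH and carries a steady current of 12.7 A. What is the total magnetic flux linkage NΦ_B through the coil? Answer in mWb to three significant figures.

NΦ_B ≈ 288 mWb

From L = NΦ_B/I, the flux linkage is NΦ_B = LI.
NΦ_B = (2.270×10^-2 H)(12.7 A) = 0.2883 Wb.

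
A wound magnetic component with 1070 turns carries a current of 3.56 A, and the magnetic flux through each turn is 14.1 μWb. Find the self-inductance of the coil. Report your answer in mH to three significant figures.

Self-inductance is defined by L = NΦ_B/I (flux linkage over current).
L = (1070)(1.410×10^-5 Wb)/(3.56 A) = 4.238×10^-3 H.

L ≈ 4.24 mH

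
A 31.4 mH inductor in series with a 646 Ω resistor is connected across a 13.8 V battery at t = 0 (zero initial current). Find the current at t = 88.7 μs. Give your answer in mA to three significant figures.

I ≈ 17.9 mA

τ = L/R = 3.140×10^-2/646 = 4.861×10^-5 s; final current I_∞ = ε/R = 13.8/646 = 2.136×10^-2 A.
I(t) = I_∞(1 − e^(−t/τ)) with t/τ = 1.825.
I = (2.136×10^-2)(1 − e^(−1.825)) = 1.792×10^-2 A.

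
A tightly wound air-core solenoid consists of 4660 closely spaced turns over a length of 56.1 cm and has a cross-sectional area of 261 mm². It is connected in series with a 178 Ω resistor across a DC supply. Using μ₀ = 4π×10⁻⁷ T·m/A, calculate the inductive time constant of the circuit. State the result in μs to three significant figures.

τ ≈ 71.3 μs

A = 261 mm² = 2.610×10^-4 m².
L = μ₀N²A/ℓ = (4π×10⁻⁷)(4660)²(2.610×10^-4)/(0.561) = 1.270×10^-2 H.
τ = L/R = (1.270×10^-2)/(178) = 7.132×10^-5 s.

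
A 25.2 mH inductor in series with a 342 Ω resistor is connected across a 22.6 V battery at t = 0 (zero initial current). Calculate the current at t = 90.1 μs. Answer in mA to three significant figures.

I ≈ 46.6 mA

τ = L/R = 2.520×10^-2/342 = 7.368×10^-5 s; final current I_∞ = ε/R = 22.6/342 = 6.608×10^-2 A.
I(t) = I_∞(1 − e^(−t/τ)) with t/τ = 1.223.
I = (6.608×10^-2)(1 − e^(−1.223)) = 4.663×10^-2 A.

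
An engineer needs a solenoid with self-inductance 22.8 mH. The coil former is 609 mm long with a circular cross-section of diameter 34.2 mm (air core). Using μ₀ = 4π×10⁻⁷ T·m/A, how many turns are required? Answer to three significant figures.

N ≈ 3470 turns

A = π(d/2)² = π(1.710×10^-2 m)² = 9.186×10^-4 m².
From L = μ₀N²A/ℓ, N = √(Lℓ / (μ₀A)).
N = √[(2.280×10^-2)(0.609) / ((4π×10⁻⁷)×9.186×10^-4)] = √(1.203×10^7) ≈ 3468.2.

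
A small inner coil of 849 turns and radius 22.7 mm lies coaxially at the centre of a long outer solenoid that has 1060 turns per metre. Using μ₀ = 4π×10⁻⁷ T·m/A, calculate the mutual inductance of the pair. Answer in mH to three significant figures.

The outer solenoid produces a uniform field B₁ = μ₀n₁I₁ across the inner coil,
so the flux linkage is N₂Φ = N₂B₁A₂ = μ₀n₁N₂A₂·I₁, giving M = μ₀n₁N₂A₂.
A₂ = πr² = π(2.270×10^-2 m)² = 1.619×10^-3 m².
M = (4π×10⁻⁷)(1060)(849)(1.619×10^-3) = 1.831×10^-3 H.

M ≈ 1.83 mH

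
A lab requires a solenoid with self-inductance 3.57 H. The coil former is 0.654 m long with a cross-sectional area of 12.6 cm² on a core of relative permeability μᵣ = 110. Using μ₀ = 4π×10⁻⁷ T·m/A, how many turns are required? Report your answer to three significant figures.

N ≈ 3660 turns

A = 12.6 cm² = 1.260×10^-3 m².
From L = μ₀μᵣN²A/ℓ, N = √(Lℓ / (μ₀μᵣA)).
N = √[(3.57)(0.654) / ((4π×10⁻⁷)(110)×1.260×10^-3)] = √(1.341×10^7) ≈ 3661.3.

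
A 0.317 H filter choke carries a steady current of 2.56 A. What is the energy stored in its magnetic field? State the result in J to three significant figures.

Stored magnetic energy: U = ½LI².
U = ½(0.317 H)(2.56 A)² = 1.039 J.

U ≈ 1.04 J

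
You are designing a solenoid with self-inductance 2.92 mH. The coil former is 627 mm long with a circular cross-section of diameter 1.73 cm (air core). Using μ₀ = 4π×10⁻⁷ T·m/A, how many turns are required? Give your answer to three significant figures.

N ≈ 2490 turns

A = π(d/2)² = π(8.650×10^-3 m)² = 2.351×10^-4 m².
From L = μ₀N²A/ℓ, N = √(Lℓ / (μ₀A)).
N = √[(2.920×10^-3)(0.627) / ((4π×10⁻⁷)×2.351×10^-4)] = √(6.198×10^6) ≈ 2489.6.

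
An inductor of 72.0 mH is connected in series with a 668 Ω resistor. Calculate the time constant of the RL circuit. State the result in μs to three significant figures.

τ = L/R = (7.200×10^-2 H)/(668 Ω) = 1.078×10^-4 s.

τ ≈ 108 μs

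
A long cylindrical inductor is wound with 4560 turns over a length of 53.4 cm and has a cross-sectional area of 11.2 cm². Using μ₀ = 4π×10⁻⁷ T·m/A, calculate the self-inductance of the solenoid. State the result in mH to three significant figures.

L ≈ 54.8 mH

A = 11.2 cm² = 1.120×10^-3 m².
For a long solenoid, L = μ₀N²A/ℓ.
L = (4π×10⁻⁷)(4560)²(1.120×10^-3)/(0.534 m) = 5.480×10^-2 H.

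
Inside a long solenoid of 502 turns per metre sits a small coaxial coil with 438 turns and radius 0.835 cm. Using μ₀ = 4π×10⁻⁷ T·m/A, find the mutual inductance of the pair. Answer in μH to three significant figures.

The outer solenoid produces a uniform field B₁ = μ₀n₁I₁ across the inner coil,
so the flux linkage is N₂Φ = N₂B₁A₂ = μ₀n₁N₂A₂·I₁, giving M = μ₀n₁N₂A₂.
A₂ = πr² = π(8.350×10^-3 m)² = 2.190×10^-4 m².
M = (4π×10⁻⁷)(502)(438)(2.190×10^-4) = 6.052×10^-5 H.

M ≈ 60.5 μH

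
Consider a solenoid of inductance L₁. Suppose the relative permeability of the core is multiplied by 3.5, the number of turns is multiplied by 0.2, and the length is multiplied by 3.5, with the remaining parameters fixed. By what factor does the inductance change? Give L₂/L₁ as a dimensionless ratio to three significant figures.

For a solenoid, L ∝ μᵣN²A/ℓ.
L₂/L₁ = (3.5) × (0.2)^2 × (3.5)^-1 = 0.0400.

L₂/L₁ = 0.0400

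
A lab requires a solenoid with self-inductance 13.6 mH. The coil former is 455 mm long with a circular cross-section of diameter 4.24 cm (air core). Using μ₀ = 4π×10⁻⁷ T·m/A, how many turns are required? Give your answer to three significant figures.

A = π(d/2)² = π(2.120×10^-2 m)² = 1.412×10^-3 m².
From L = μ₀N²A/ℓ, N = √(Lℓ / (μ₀A)).
N = √[(1.360×10^-2)(0.455) / ((4π×10⁻⁷)×1.412×10^-3)] = √(3.488×10^6) ≈ 1867.5.

N ≈ 1870 turns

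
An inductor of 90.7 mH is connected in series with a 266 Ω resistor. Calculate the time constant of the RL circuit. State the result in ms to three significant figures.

τ = L/R = (9.070×10^-2 H)/(266 Ω) = 3.410×10^-4 s.

τ ≈ 0.341 ms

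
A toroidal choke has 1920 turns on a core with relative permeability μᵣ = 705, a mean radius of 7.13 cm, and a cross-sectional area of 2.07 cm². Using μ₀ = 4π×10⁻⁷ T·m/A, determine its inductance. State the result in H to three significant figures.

For a thin toroid, L = μ₀μᵣN²A/(2πR).
L = (4π×10⁻⁷)(705)(1920)²(2.070×10^-4) / (2π×7.130×10^-2 m) = 1.509 H.

L ≈ 1.51 H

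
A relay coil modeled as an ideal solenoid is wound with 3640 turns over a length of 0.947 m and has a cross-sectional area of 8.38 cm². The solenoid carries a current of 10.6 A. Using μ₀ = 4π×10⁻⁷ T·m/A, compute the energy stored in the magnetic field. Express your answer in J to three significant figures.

U ≈ 0.828 J

A = 8.38 cm² = 8.380×10^-4 m².
L = μ₀N²A/ℓ = (4π×10⁻⁷)(3640)²(8.380×10^-4)/(0.947) = 1.473×10^-2 H.
U = ½LI² = ½(1.473×10^-2)(10.6)² = 0.8277 J.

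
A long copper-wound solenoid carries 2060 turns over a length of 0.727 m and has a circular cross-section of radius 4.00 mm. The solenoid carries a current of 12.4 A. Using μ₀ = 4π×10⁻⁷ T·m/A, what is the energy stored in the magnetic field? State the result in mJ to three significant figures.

A = πr² = π(4.000×10^-3 m)² = 5.027×10^-5 m².
L = μ₀N²A/ℓ = (4π×10⁻⁷)(2060)²(5.027×10^-5)/(0.727) = 3.687×10^-4 H.
U = ½LI² = ½(3.687×10^-4)(12.4)² = 2.8346×10^-2 J.

U ≈ 28.3 mJ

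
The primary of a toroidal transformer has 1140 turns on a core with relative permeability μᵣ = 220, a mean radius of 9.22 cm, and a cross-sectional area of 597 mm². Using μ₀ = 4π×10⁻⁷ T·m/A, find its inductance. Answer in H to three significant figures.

L ≈ 0.370 H

For a thin toroid, L = μ₀μᵣN²A/(2πR).
L = (4π×10⁻⁷)(220)(1140)²(5.970×10^-4) / (2π×9.220×10^-2 m) = 0.3703 H.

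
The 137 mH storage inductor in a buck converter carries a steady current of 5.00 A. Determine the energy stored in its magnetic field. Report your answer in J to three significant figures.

Stored magnetic energy: U = ½LI².
U = ½(0.137 H)(5.00 A)² = 1.713 J.

U ≈ 1.71 J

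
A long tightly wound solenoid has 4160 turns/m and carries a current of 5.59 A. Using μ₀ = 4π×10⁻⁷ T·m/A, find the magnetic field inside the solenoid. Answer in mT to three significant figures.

Inside a long solenoid, B = μ₀nI.
B = (4π×10⁻⁷)(4.160×10^3 m⁻¹)(5.59 A) = 2.922×10^-2 T.

B ≈ 29.2 mT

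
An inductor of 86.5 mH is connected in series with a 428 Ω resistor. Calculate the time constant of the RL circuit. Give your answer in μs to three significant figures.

τ = L/R = (8.650×10^-2 H)/(428 Ω) = 2.021×10^-4 s.

τ ≈ 202 μs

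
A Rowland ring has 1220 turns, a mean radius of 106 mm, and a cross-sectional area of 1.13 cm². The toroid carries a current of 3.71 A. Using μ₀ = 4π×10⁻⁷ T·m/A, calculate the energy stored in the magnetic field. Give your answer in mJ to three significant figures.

L = μ₀N²A/(2πR) = (4π×10⁻⁷)(1220)²(1.130×10^-4)/(2π×0.106) = 3.173×10^-4 H.
U = ½LI² = ½(3.173×10^-4)(3.71)² = 2.184×10^-3 J.

U ≈ 2.18 mJ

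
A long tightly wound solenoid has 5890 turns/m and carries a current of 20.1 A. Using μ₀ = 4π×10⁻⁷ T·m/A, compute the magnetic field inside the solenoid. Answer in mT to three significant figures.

Inside a long solenoid, B = μ₀nI.
B = (4π×10⁻⁷)(5.890×10^3 m⁻¹)(20.1 A) = 0.1488 T.

B ≈ 149 mT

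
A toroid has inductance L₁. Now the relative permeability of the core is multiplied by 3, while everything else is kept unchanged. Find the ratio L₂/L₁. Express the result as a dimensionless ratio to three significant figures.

L₂/L₁ = 3.00

For a toroid, L ∝ μᵣN²A/R.
L₂/L₁ = (3) = 3.00.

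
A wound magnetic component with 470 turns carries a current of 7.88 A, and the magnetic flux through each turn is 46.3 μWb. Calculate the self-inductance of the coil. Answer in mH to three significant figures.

L ≈ 2.76 mH

Self-inductance is defined by L = NΦ_B/I (flux linkage over current).
L = (470)(4.630×10^-5 Wb)/(7.88 A) = 2.762×10^-3 H.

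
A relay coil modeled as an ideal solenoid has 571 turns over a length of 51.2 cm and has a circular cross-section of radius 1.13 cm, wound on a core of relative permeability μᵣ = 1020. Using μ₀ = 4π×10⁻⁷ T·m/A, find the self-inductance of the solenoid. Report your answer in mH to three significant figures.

A = πr² = π(1.130×10^-2 m)² = 4.011×10^-4 m².
For a long solenoid, L = μ₀μᵣN²A/ℓ.
L = (4π×10⁻⁷)(1020)(571)²(4.011×10^-4)/(0.512 m) = 0.3274 H.

L ≈ 327 mH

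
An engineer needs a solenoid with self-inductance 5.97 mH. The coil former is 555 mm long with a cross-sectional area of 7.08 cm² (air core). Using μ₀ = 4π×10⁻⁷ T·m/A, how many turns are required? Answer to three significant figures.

N ≈ 1930 turns

A = 7.08 cm² = 7.080×10^-4 m².
From L = μ₀N²A/ℓ, N = √(Lℓ / (μ₀A)).
N = √[(5.970×10^-3)(0.555) / ((4π×10⁻⁷)×7.080×10^-4)] = √(3.724×10^6) ≈ 1929.8.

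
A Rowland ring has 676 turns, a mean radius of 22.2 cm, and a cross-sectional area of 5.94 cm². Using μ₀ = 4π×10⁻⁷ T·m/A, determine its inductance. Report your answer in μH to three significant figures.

For a thin toroid, L = μ₀N²A/(2πR).
L = (4π×10⁻⁷)(676)²(5.940×10^-4) / (2π×0.222 m) = 2.445×10^-4 H.

L ≈ 245 μH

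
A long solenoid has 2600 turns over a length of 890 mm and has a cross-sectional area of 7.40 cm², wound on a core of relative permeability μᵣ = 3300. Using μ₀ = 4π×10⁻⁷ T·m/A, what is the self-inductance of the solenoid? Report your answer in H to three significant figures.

L ≈ 23.3 H

A = 7.40 cm² = 7.400×10^-4 m².
For a long solenoid, L = μ₀μᵣN²A/ℓ.
L = (4π×10⁻⁷)(3300)(2600)²(7.400×10^-4)/(0.89 m) = 23.31 H.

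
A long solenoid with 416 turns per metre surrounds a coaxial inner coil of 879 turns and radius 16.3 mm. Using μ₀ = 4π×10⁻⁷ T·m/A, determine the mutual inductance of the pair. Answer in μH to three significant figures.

The outer solenoid produces a uniform field B₁ = μ₀n₁I₁ across the inner coil,
so the flux linkage is N₂Φ = N₂B₁A₂ = μ₀n₁N₂A₂·I₁, giving M = μ₀n₁N₂A₂.
A₂ = πr² = π(1.630×10^-2 m)² = 8.347×10^-4 m².
M = (4π×10⁻⁷)(416)(879)(8.347×10^-4) = 3.835×10^-4 H.

M ≈ 384 μH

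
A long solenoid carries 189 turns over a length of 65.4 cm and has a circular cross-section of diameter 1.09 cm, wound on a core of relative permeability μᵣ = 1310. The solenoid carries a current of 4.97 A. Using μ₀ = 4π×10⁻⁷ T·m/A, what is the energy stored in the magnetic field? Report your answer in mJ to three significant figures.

U ≈ 104 mJ

A = π(d/2)² = π(5.450×10^-3 m)² = 9.331×10^-5 m².
L = μ₀μᵣN²A/ℓ = (4π×10⁻⁷)(1310)(189)²(9.331×10^-5)/(0.654) = 8.390×10^-3 H.
U = ½LI² = ½(8.390×10^-3)(4.97)² = 0.1036 J.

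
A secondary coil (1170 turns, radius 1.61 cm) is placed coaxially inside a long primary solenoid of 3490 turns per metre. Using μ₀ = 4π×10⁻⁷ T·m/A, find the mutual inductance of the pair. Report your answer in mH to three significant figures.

M ≈ 4.18 mH

The outer solenoid produces a uniform field B₁ = μ₀n₁I₁ across the inner coil,
so the flux linkage is N₂Φ = N₂B₁A₂ = μ₀n₁N₂A₂·I₁, giving M = μ₀n₁N₂A₂.
A₂ = πr² = π(1.610×10^-2 m)² = 8.143×10^-4 m².
M = (4π×10⁻⁷)(3490)(1170)(8.143×10^-4) = 4.179×10^-3 H.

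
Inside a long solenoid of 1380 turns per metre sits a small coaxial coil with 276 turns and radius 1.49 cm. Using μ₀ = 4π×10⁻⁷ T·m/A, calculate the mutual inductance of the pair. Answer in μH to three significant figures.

M ≈ 334 μH

The outer solenoid produces a uniform field B₁ = μ₀n₁I₁ across the inner coil,
so the flux linkage is N₂Φ = N₂B₁A₂ = μ₀n₁N₂A₂·I₁, giving M = μ₀n₁N₂A₂.
A₂ = πr² = π(1.490×10^-2 m)² = 6.9746×10^-4 m².
M = (4π×10⁻⁷)(1380)(276)(6.9746×10^-4) = 3.338×10^-4 H.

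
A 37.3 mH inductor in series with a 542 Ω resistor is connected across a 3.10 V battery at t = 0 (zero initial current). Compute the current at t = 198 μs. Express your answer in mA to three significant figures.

I ≈ 5.40 mA

τ = L/R = 3.730×10^-2/542 = 6.882×10^-5 s; final current I_∞ = ε/R = 3.10/542 = 5.720×10^-3 A.
I(t) = I_∞(1 − e^(−t/τ)) with t/τ = 2.877.
I = (5.720×10^-3)(1 − e^(−2.877)) = 5.398×10^-3 A.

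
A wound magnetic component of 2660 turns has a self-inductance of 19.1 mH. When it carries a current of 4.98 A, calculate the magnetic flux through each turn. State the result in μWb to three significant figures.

From L = NΦ_B/I, the flux per turn is Φ_B = LI/N.
Φ_B = (1.910×10^-2 H)(4.98 A)/2660 = 3.576×10^-5 Wb.

Φ_B ≈ 35.8 μWb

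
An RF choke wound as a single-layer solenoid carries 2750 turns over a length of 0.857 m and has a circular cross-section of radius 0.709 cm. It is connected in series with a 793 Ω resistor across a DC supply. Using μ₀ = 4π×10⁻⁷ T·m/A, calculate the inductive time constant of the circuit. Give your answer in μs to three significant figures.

τ ≈ 2.21 μs

A = πr² = π(7.090×10^-3 m)² = 1.579×10^-4 m².
L = μ₀N²A/ℓ = (4π×10⁻⁷)(2750)²(1.579×10^-4)/(0.857) = 1.751×10^-3 H.
τ = L/R = (1.751×10^-3)/(793) = 2.208×10^-6 s.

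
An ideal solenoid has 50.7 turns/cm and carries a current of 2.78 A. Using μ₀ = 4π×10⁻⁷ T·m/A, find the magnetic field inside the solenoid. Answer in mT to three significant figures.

B ≈ 17.7 mT

Inside a long solenoid, B = μ₀nI.
B = (4π×10⁻⁷)(5.070×10^3 m⁻¹)(2.78 A) = 1.771×10^-2 T.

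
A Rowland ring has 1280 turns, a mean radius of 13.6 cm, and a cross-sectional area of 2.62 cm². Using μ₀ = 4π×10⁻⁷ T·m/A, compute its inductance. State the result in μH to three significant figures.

L ≈ 631 μH

For a thin toroid, L = μ₀N²A/(2πR).
L = (4π×10⁻⁷)(1280)²(2.620×10^-4) / (2π×0.136 m) = 6.313×10^-4 H.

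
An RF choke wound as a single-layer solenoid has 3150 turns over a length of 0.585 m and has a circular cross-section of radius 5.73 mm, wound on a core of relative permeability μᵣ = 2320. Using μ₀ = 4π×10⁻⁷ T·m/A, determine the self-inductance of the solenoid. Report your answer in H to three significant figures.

A = πr² = π(5.730×10^-3 m)² = 1.031×10^-4 m².
For a long solenoid, L = μ₀μᵣN²A/ℓ.
L = (4π×10⁻⁷)(2320)(3150)²(1.031×10^-4)/(0.585 m) = 5.101 H.

L ≈ 5.10 H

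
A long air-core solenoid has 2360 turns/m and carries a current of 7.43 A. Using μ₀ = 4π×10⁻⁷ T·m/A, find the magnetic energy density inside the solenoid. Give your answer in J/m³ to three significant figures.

B = μ₀nI = (4π×10⁻⁷)(2.360×10^3)(7.43) = 2.203×10^-2 T.
u = B²/(2μ₀) = (2.203×10^-2)²/(2×4π×10⁻⁷) = 193.2 J/m³.

u ≈ 193 J/m³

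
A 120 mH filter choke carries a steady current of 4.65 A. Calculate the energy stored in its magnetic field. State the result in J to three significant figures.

Stored magnetic energy: U = ½LI².
U = ½(0.12 H)(4.65 A)² = 1.297 J.

U ≈ 1.30 J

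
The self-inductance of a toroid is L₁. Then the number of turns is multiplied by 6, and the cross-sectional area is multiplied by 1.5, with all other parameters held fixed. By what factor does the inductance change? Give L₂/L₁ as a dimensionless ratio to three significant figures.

L₂/L₁ = 54.0

For a toroid, L ∝ μᵣN²A/R.
L₂/L₁ = (6)^2 × (1.5) = 54.0.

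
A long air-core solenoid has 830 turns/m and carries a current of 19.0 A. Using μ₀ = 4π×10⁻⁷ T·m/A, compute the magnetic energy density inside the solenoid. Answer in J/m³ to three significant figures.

u ≈ 156 J/m³

B = μ₀nI = (4π×10⁻⁷)(830)(19.0) = 1.982×10^-2 T.
u = B²/(2μ₀) = (1.982×10^-2)²/(2×4π×10⁻⁷) = 156.3 J/m³.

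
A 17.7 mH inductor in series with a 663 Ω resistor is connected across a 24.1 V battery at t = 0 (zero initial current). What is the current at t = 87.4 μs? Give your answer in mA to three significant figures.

I ≈ 35.0 mA

τ = L/R = 1.770×10^-2/663 = 2.670×10^-5 s; final current I_∞ = ε/R = 24.1/663 = 3.63499×10^-2 A.
I(t) = I_∞(1 − e^(−t/τ)) with t/τ = 3.274.
I = (3.63499×10^-2)(1 − e^(−3.274)) = 3.497×10^-2 A.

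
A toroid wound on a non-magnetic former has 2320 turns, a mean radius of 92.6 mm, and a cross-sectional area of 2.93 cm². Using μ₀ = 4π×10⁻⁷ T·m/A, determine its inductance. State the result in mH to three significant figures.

For a thin toroid, L = μ₀N²A/(2πR).
L = (4π×10⁻⁷)(2320)²(2.930×10^-4) / (2π×9.260×10^-2 m) = 3.406×10^-3 H.

L ≈ 3.41 mH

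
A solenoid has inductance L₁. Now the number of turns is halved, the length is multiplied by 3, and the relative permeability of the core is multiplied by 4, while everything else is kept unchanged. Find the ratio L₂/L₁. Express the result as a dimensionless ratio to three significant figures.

L₂/L₁ = 0.333

For a solenoid, L ∝ μᵣN²A/ℓ.
L₂/L₁ = (0.5)^2 × (3)^-1 × (4) = 0.333.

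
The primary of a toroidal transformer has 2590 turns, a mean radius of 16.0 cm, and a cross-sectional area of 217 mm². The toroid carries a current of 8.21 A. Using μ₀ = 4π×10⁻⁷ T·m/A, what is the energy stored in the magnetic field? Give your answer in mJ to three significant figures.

L = μ₀N²A/(2πR) = (4π×10⁻⁷)(2590)²(2.170×10^-4)/(2π×0.16) = 1.820×10^-3 H.
U = ½LI² = ½(1.820×10^-3)(8.21)² = 6.132×10^-2 J.

U ≈ 61.3 mJ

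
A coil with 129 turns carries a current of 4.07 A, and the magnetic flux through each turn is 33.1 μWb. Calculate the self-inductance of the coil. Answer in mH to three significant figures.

L ≈ 1.05 mH

Self-inductance is defined by L = NΦ_B/I (flux linkage over current).
L = (129)(3.310×10^-5 Wb)/(4.07 A) = 1.049×10^-3 H.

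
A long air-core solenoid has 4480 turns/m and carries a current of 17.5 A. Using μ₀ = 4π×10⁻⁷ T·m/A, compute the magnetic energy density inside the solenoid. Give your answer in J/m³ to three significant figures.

B = μ₀nI = (4π×10⁻⁷)(4.480×10^3)(17.5) = 9.852×10^-2 T.
u = B²/(2μ₀) = (9.852×10^-2)²/(2×4π×10⁻⁷) = 3.862×10^3 J/m³.

u ≈ 3860 J/m³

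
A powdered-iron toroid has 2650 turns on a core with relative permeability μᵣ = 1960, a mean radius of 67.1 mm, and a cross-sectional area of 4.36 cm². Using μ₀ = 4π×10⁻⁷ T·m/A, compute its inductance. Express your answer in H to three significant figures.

L ≈ 17.9 H

For a thin toroid, L = μ₀μᵣN²A/(2πR).
L = (4π×10⁻⁷)(1960)(2650)²(4.360×10^-4) / (2π×6.710×10^-2 m) = 17.89 H.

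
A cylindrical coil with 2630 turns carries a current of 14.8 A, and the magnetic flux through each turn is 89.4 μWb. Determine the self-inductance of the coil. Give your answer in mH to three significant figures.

Self-inductance is defined by L = NΦ_B/I (flux linkage over current).
L = (2630)(8.940×10^-5 Wb)/(14.8 A) = 1.589×10^-2 H.

L ≈ 15.9 mH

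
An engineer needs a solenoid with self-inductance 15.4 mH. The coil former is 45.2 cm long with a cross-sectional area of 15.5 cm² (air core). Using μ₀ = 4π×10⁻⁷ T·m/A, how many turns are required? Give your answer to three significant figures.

A = 15.5 cm² = 1.550×10^-3 m².
From L = μ₀N²A/ℓ, N = √(Lℓ / (μ₀A)).
N = √[(1.540×10^-2)(0.452) / ((4π×10⁻⁷)×1.550×10^-3)] = √(3.574×10^6) ≈ 1890.4.

N ≈ 1890 turns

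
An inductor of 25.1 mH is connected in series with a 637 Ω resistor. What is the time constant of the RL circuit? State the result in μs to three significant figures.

τ ≈ 39.4 μs

τ = L/R = (2.510×10^-2 H)/(637 Ω) = 3.940×10^-5 s.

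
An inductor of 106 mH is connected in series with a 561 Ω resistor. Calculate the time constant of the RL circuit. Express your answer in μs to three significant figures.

τ ≈ 189 μs

τ = L/R = (0.106 H)/(561 Ω) = 1.889×10^-4 s.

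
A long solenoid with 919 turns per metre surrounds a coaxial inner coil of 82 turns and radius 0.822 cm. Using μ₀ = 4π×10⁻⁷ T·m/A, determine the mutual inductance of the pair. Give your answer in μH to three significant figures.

The outer solenoid produces a uniform field B₁ = μ₀n₁I₁ across the inner coil,
so the flux linkage is N₂Φ = N₂B₁A₂ = μ₀n₁N₂A₂·I₁, giving M = μ₀n₁N₂A₂.
A₂ = πr² = π(8.220×10^-3 m)² = 2.123×10^-4 m².
M = (4π×10⁻⁷)(919)(82)(2.123×10^-4) = 2.010×10^-5 H.

M ≈ 20.1 μH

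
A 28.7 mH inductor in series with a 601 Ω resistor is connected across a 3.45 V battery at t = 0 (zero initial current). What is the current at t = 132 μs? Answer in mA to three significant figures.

I ≈ 5.38 mA

τ = L/R = 2.870×10^-2/601 = 4.775×10^-5 s; final current I_∞ = ε/R = 3.45/601 = 5.740×10^-3 A.
I(t) = I_∞(1 − e^(−t/τ)) with t/τ = 2.764.
I = (5.740×10^-3)(1 − e^(−2.764)) = 5.379×10^-3 A.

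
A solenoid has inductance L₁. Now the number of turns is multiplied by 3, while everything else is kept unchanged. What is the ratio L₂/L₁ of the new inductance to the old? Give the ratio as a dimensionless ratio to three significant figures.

L₂/L₁ = 9.00

For a solenoid, L ∝ μᵣN²A/ℓ.
L₂/L₁ = (3)^2 = 9.00.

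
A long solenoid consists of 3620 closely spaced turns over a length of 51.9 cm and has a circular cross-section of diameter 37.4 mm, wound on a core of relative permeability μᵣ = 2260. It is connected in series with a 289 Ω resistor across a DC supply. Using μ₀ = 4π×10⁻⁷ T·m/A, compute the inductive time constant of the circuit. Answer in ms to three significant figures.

τ ≈ 273 ms

A = π(d/2)² = π(1.870×10^-2 m)² = 1.099×10^-3 m².
L = μ₀μᵣN²A/ℓ = (4π×10⁻⁷)(2260)(3620)²(1.099×10^-3)/(0.519) = 78.78 H.
τ = L/R = (78.78)/(289) = 0.2726 s.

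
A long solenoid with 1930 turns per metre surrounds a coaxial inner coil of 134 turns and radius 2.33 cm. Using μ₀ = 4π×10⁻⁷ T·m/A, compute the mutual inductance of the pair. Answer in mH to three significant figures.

The outer solenoid produces a uniform field B₁ = μ₀n₁I₁ across the inner coil,
so the flux linkage is N₂Φ = N₂B₁A₂ = μ₀n₁N₂A₂·I₁, giving M = μ₀n₁N₂A₂.
A₂ = πr² = π(2.330×10^-2 m)² = 1.706×10^-3 m².
M = (4π×10⁻⁷)(1930)(134)(1.706×10^-3) = 5.543×10^-4 H.

M ≈ 0.554 mH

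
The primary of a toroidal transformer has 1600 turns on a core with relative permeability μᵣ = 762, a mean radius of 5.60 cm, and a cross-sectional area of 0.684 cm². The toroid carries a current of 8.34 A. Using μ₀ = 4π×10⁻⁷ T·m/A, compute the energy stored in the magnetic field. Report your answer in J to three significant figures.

U ≈ 16.6 J

L = μ₀μᵣN²A/(2πR) = (4π×10⁻⁷)(762)(1600)²(6.840×10^-5)/(2π×5.600×10^-2) = 0.4765 H.
U = ½LI² = ½(0.4765)(8.34)² = 16.57 J.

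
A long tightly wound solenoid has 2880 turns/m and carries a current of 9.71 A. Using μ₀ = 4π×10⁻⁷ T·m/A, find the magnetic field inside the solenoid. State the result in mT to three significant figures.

B ≈ 35.1 mT

Inside a long solenoid, B = μ₀nI.
B = (4π×10⁻⁷)(2.880×10^3 m⁻¹)(9.71 A) = 3.514×10^-2 T.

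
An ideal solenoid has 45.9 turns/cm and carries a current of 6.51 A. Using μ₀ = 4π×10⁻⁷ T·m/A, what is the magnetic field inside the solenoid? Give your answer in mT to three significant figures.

B ≈ 37.5 mT

Inside a long solenoid, B = μ₀nI.
B = (4π×10⁻⁷)(4.590×10^3 m⁻¹)(6.51 A) = 3.7549×10^-2 T.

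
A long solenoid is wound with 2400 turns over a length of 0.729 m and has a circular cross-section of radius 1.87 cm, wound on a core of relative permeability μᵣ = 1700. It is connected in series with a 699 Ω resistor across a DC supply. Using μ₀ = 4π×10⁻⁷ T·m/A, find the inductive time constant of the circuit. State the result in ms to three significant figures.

τ ≈ 26.5 ms

A = πr² = π(1.870×10^-2 m)² = 1.099×10^-3 m².
L = μ₀μᵣN²A/ℓ = (4π×10⁻⁷)(1700)(2400)²(1.099×10^-3)/(0.729) = 18.54 H.
τ = L/R = (18.54)/(699) = 2.653×10^-2 s.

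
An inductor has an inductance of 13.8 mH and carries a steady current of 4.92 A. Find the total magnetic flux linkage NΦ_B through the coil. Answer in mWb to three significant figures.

From L = NΦ_B/I, the flux linkage is NΦ_B = LI.
NΦ_B = (1.380×10^-2 H)(4.92 A) = 6.790×10^-2 Wb.

NΦ_B ≈ 67.9 mWb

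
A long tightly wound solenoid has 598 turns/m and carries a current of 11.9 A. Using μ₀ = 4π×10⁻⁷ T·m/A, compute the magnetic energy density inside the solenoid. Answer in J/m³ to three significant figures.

B = μ₀nI = (4π×10⁻⁷)(598)(11.9) = 8.942×10^-3 T.
u = B²/(2μ₀) = (8.942×10^-3)²/(2×4π×10⁻⁷) = 31.82 J/m³.

u ≈ 31.8 J/m³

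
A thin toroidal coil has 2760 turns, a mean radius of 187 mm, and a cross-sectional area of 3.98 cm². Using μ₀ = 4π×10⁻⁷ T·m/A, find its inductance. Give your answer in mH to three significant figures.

L ≈ 3.24 mH

For a thin toroid, L = μ₀N²A/(2πR).
L = (4π×10⁻⁷)(2760)²(3.980×10^-4) / (2π×0.187 m) = 3.243×10^-3 H.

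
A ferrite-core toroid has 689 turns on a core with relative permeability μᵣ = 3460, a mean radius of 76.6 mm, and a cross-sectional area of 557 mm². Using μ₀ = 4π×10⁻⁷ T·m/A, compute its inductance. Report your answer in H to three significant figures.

For a thin toroid, L = μ₀μᵣN²A/(2πR).
L = (4π×10⁻⁷)(3460)(689)²(5.570×10^-4) / (2π×7.660×10^-2 m) = 2.389 H.

L ≈ 2.39 H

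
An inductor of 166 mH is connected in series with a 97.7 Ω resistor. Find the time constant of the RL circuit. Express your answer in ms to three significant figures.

τ ≈ 1.70 ms

τ = L/R = (0.166 H)/(97.7 Ω) = 1.699×10^-3 s.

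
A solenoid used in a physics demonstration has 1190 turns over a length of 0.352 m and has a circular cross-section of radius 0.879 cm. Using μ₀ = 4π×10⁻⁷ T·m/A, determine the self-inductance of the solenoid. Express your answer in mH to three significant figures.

A = πr² = π(8.790×10^-3 m)² = 2.427×10^-4 m².
For a long solenoid, L = μ₀N²A/ℓ.
L = (4π×10⁻⁷)(1190)²(2.427×10^-4)/(0.352 m) = 1.227×10^-3 H.

L ≈ 1.23 mH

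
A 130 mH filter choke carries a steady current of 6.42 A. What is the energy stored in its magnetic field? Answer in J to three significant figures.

Stored magnetic energy: U = ½LI².
U = ½(0.13 H)(6.42 A)² = 2.679 J.

U ≈ 2.68 J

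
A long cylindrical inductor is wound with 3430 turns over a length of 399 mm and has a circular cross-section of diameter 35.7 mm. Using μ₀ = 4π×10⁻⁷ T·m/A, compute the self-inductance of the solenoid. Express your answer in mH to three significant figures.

L ≈ 37.1 mH

A = π(d/2)² = π(1.785×10^-2 m)² = 1.001×10^-3 m².
For a long solenoid, L = μ₀N²A/ℓ.
L = (4π×10⁻⁷)(3430)²(1.001×10^-3)/(0.399 m) = 3.709×10^-2 H.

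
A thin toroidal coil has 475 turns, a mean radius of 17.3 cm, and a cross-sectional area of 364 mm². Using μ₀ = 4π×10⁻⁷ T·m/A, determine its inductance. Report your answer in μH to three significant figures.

For a thin toroid, L = μ₀N²A/(2πR).
L = (4π×10⁻⁷)(475)²(3.640×10^-4) / (2π×0.173 m) = 9.4945×10^-5 H.

L ≈ 94.9 μH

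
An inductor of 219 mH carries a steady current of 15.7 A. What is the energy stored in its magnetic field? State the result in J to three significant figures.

U ≈ 27.0 J

Stored magnetic energy: U = ½LI².
U = ½(0.219 H)(15.7 A)² = 26.99 J.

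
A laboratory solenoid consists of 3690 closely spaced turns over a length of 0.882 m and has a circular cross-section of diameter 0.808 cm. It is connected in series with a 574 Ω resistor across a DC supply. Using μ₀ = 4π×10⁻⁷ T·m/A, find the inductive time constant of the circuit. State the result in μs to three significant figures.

τ ≈ 1.73 μs

A = π(d/2)² = π(4.040×10^-3 m)² = 5.128×10^-5 m².
L = μ₀N²A/ℓ = (4π×10⁻⁷)(3690)²(5.128×10^-5)/(0.882) = 9.947×10^-4 H.
τ = L/R = (9.947×10^-4)/(574) = 1.733×10^-6 s.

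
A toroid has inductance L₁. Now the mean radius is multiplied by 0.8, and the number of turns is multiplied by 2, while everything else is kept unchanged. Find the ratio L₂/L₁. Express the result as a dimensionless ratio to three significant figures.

L₂/L₁ = 5.00

For a toroid, L ∝ μᵣN²A/R.
L₂/L₁ = (0.8)^-1 × (2)^2 = 5.00.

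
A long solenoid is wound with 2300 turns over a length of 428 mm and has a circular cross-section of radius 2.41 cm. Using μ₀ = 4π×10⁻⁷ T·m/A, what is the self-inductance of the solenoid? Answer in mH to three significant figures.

L ≈ 28.3 mH

A = πr² = π(2.410×10^-2 m)² = 1.8247×10^-3 m².
For a long solenoid, L = μ₀N²A/ℓ.
L = (4π×10⁻⁷)(2300)²(1.8247×10^-3)/(0.428 m) = 2.834×10^-2 H.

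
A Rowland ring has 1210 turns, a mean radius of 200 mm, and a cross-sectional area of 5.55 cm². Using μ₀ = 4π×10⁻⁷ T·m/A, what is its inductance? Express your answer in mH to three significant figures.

For a thin toroid, L = μ₀N²A/(2πR).
L = (4π×10⁻⁷)(1210)²(5.550×10^-4) / (2π×0.2 m) = 8.126×10^-4 H.

L ≈ 0.813 mH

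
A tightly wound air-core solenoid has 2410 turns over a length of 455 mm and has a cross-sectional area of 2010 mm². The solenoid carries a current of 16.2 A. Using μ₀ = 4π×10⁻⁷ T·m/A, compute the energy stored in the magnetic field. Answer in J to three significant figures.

U ≈ 4.23 J

A = 2010 mm² = 2.010×10^-3 m².
L = μ₀N²A/ℓ = (4π×10⁻⁷)(2410)²(2.010×10^-3)/(0.455) = 3.224×10^-2 H.
U = ½LI² = ½(3.224×10^-2)(16.2)² = 4.231 J.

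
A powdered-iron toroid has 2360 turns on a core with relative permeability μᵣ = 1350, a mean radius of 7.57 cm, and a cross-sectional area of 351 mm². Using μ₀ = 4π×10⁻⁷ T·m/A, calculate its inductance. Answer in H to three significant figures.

For a thin toroid, L = μ₀μᵣN²A/(2πR).
L = (4π×10⁻⁷)(1350)(2360)²(3.510×10^-4) / (2π×7.570×10^-2 m) = 6.973 H.

L ≈ 6.97 H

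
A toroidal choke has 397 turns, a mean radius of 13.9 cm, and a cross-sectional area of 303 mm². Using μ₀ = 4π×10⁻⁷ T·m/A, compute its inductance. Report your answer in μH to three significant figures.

For a thin toroid, L = μ₀N²A/(2πR).
L = (4π×10⁻⁷)(397)²(3.030×10^-4) / (2π×0.139 m) = 6.871×10^-5 H.

L ≈ 68.7 μH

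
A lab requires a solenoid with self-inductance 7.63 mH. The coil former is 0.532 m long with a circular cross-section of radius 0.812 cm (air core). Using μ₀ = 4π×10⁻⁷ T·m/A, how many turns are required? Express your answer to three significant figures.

N ≈ 3950 turns

A = πr² = π(8.120×10^-3 m)² = 2.071×10^-4 m².
From L = μ₀N²A/ℓ, N = √(Lℓ / (μ₀A)).
N = √[(7.630×10^-3)(0.532) / ((4π×10⁻⁷)×2.071×10^-4)] = √(1.559×10^7) ≈ 3949.0.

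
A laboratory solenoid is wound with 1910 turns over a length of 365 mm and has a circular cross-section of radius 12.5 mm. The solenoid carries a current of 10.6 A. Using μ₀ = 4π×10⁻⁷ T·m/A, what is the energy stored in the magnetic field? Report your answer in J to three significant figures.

U ≈ 0.346 J

A = πr² = π(1.250×10^-2 m)² = 4.909×10^-4 m².
L = μ₀N²A/ℓ = (4π×10⁻⁷)(1910)²(4.909×10^-4)/(0.365) = 6.165×10^-3 H.
U = ½LI² = ½(6.165×10^-3)(10.6)² = 0.3464 J.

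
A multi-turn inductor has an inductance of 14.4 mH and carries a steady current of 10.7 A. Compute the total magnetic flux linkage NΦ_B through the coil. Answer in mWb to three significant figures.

NΦ_B ≈ 154 mWb

From L = NΦ_B/I, the flux linkage is NΦ_B = LI.
NΦ_B = (1.440×10^-2 H)(10.7 A) = 0.1541 Wb.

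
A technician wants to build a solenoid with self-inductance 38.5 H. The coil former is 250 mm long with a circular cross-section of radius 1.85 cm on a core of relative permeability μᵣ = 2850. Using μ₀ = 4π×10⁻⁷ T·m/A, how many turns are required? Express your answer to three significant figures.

A = πr² = π(1.850×10^-2 m)² = 1.075×10^-3 m².
From L = μ₀μᵣN²A/ℓ, N = √(Lℓ / (μ₀μᵣA)).
N = √[(38.5)(0.25) / ((4π×10⁻⁷)(2850)×1.075×10^-3)] = √(2.499×10^6) ≈ 1581.0.

N ≈ 1580 turns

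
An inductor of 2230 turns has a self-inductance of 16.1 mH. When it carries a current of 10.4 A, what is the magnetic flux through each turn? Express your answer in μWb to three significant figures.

From L = NΦ_B/I, the flux per turn is Φ_B = LI/N.
Φ_B = (1.610×10^-2 H)(10.4 A)/2230 = 7.509×10^-5 Wb.

Φ_B ≈ 75.1 μWb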